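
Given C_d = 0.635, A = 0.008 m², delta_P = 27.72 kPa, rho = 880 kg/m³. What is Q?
Formula: Q = C_d A \sqrt{\frac{2 \Delta P}{\rho}}
Q = 0.635·0.008·√(2·(27.72·1000)/880)·1000 = 40.32 L/s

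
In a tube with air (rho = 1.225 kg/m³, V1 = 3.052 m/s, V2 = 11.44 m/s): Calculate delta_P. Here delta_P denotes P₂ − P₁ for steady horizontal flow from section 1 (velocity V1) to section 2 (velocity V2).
Formula: \Delta P = \frac{1}{2} \rho (V_1^2 - V_2^2)
delta_P = 0.5·1.225·(3.052² − 11.44²)/1000 = -0.07445 kPa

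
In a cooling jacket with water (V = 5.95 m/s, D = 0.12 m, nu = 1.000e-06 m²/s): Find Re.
Formula: Re = \frac{V D}{\nu}
Re = 5.95·0.12/1.000e-06 = 714000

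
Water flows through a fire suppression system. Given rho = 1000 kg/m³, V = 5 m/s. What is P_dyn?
Formula: P_{dyn} = \frac{1}{2} \rho V^2
P_dyn = 0.5·1000·5²/1000 = 12.5 kPa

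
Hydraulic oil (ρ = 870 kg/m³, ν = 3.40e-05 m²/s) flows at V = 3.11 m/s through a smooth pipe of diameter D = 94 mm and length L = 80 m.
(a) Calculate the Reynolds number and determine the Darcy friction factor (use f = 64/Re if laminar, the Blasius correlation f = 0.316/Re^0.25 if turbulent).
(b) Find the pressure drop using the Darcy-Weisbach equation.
(a) Re = V·D/ν = 3.11·0.094/3.40e-05 = 8598.2 → turbulent (Re > 4000); f = 0.316/Re^0.25 = 0.316/8598.2^0.25 = 0.032816
(b) Darcy-Weisbach: ΔP = f·(L/D)·½ρV²/1000 = 0.032816·(80/0.094)·½·870·3.11²/1000 = 117.5 kPa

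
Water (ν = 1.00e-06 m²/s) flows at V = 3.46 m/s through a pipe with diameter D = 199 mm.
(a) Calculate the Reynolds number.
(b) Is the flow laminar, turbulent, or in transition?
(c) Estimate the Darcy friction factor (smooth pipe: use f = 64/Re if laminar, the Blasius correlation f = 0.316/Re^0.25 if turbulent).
(a) Re = V·D/ν = 3.46·0.199/1.00e-06 = 688540
(b) Flow regime: turbulent (Re > 4000)
(c) Friction factor: f = 0.316/Re^0.25 = 0.316/688540^0.25 = 0.01097 (Blasius is strictly valid for Re ≲ 1e5; used here as the smooth-pipe estimate the problem specifies)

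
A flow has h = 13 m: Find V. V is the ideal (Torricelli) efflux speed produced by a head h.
Formula: V = \sqrt{2 g h}
V = √(2·9.81·13) = 15.97 m/s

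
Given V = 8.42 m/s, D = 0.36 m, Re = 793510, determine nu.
Formula: Re = \frac{V D}{\nu}
Substituting knowns: 793510 = 8.42·0.36/nu
Solving for nu: nu = 8.42·0.36/793510 = 3.820e-06 m²/s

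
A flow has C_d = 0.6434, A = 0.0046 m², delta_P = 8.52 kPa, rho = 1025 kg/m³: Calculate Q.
Formula: Q = C_d A \sqrt{\frac{2 \Delta P}{\rho}}
Q = 0.6434·0.0046·√(2·(8.52·1000)/1025)·1000 = 12.07 L/s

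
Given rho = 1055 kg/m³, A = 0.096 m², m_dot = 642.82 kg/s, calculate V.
Formula: \dot{m} = \rho A V
Substituting knowns: 642.82 = 1055·0.096·V
Solving for V: V = 642.82/(1055·0.096) = 6.347 m/s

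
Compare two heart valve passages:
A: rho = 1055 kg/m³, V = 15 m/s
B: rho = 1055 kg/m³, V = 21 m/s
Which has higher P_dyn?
P_dyn(A) = 118.7 kPa, P_dyn(B) = 232.6 kPa. Answer: B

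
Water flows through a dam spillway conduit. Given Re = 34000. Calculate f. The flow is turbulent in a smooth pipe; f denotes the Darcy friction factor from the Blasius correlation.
Formula: f = \frac{0.316}{Re^{0.25}}
f = 0.316/34000^0.25 = 0.02327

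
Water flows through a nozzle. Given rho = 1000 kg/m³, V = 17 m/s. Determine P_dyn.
Formula: P_{dyn} = \frac{1}{2} \rho V^2
P_dyn = 0.5·1000·17²/1000 = 144.5 kPa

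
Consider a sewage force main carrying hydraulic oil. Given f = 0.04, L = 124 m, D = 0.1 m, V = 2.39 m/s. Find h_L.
Formula: h_L = f \frac{L}{D} \frac{V^2}{2g}
h_L = 0.04·(124/0.1)·2.39²/(2·9.81) = 14.44 m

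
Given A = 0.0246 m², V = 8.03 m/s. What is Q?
Formula: Q = A V
Q = 0.0246·8.03·1000 = 197.5 L/s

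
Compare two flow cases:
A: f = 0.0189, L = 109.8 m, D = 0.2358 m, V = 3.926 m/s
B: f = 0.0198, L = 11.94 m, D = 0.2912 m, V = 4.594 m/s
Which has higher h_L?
h_L(A) = 6.914 m, h_L(B) = 0.8733 m. Answer: A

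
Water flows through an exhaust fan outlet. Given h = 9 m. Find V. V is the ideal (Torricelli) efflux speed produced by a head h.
Formula: V = \sqrt{2 g h}
V = √(2·9.81·9) = 13.29 m/s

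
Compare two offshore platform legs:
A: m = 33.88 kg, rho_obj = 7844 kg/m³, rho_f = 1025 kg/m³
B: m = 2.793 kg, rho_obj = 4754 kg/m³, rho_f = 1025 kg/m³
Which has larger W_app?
W_app(A) = 288.9 N, W_app(B) = 21.49 N. Answer: A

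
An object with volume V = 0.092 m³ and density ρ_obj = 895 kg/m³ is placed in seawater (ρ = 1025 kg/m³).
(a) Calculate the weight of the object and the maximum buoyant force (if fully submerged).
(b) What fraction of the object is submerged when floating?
(a) W=rho_obj*g*V=895*9.81*0.092=807.8 N; F_B(max)=rho*g*V=1025*9.81*0.092=925.1 N
(b) Floating fraction=rho_obj/rho=895/1025=0.873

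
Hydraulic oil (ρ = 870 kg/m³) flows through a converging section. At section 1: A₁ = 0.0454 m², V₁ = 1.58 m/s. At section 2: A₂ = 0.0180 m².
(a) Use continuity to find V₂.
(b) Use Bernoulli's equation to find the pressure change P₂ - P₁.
(a) Continuity: A₁V₁=A₂V₂ -> V₂=A₁V₁/A₂=0.0454*1.58/0.0180=3.99 m/s
(b) Bernoulli: P₂-P₁=0.5*rho*(V₁^2-V₂^2)/1000=0.5*870*(1.58^2-3.99^2)/1000=-5.839 kPa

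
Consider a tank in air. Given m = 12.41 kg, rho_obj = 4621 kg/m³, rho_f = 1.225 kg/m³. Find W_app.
Formula: W_{app} = mg\left(1 - \frac{\rho_f}{\rho_{obj}}\right)
W_app = 12.41·9.81·(1 − 1.225/4621) = 121.7 N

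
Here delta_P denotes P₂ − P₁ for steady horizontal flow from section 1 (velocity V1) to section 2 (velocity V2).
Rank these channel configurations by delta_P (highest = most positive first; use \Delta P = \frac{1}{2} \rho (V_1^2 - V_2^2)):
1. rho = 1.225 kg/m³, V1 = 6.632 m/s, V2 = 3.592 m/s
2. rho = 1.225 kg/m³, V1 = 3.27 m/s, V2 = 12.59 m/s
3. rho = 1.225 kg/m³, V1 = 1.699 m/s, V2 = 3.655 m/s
Case 1: delta_P = 0.01904 kPa
Case 2: delta_P = -0.09054 kPa
Case 3: delta_P = -0.006414 kPa
Ranking (highest first): 1, 3, 2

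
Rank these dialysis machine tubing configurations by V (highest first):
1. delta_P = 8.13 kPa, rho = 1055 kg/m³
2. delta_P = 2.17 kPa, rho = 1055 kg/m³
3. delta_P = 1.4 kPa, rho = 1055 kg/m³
Case 1: V = 3.926 m/s
Case 2: V = 2.028 m/s
Case 3: V = 1.629 m/s
Ranking (highest first): 1, 2, 3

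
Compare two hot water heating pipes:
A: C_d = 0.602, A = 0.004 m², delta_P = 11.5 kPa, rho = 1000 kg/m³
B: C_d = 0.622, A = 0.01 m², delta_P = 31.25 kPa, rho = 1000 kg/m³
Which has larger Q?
Q(A) = 11.55 L/s, Q(B) = 49.17 L/s. Answer: B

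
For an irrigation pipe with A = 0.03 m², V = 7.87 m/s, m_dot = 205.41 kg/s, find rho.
Formula: \dot{m} = \rho A V
Substituting knowns: 205.41 = rho·0.03·7.87
Solving for rho: rho = 205.41/(0.03·7.87) = 870 kg/m³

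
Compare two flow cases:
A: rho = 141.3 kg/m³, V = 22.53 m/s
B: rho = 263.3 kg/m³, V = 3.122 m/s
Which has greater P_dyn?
P_dyn(A) = 35.86 kPa, P_dyn(B) = 1.283 kPa. Answer: A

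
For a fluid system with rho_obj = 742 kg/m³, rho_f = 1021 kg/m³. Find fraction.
Formula: f_{sub} = \frac{\rho_{obj}}{\rho_f}
fraction = 742/1021 = 0.7267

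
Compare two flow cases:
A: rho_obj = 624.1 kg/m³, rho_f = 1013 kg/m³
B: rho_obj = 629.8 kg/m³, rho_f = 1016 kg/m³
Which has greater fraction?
fraction(A) = 0.6161, fraction(B) = 0.6199. Answer: B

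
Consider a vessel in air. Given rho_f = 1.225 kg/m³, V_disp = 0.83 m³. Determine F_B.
Formula: F_B = \rho_f g V_{disp}
F_B = 1.225·9.81·0.83 = 9.974 N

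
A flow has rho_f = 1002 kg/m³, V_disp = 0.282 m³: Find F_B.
Formula: F_B = \rho_f g V_{disp}
F_B = 1002·9.81·0.282 = 2772 N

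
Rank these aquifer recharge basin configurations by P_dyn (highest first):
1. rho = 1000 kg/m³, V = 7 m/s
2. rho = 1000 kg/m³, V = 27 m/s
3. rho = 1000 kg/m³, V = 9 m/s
Case 1: P_dyn = 24.5 kPa
Case 2: P_dyn = 364.5 kPa
Case 3: P_dyn = 40.5 kPa
Ranking (highest first): 2, 3, 1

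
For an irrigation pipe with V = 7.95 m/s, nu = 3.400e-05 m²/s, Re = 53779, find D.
Formula: Re = \frac{V D}{\nu}
Substituting knowns: 53779 = 7.95·D/3.400e-05
Solving for D: D = 53779·3.400e-05/7.95 = 0.23 m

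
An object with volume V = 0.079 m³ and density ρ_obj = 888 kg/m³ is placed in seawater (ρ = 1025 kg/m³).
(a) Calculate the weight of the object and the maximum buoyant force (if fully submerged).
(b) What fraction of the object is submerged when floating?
(a) W=rho_obj*g*V=888*9.81*0.079=688.2 N; F_B(max)=rho*g*V=1025*9.81*0.079=794.4 N
(b) Floating fraction=rho_obj/rho=888/1025=0.866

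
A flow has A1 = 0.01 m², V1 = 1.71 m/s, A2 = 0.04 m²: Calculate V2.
Formula: V_2 = \frac{A_1 V_1}{A_2}
V2 = 0.01·1.71/0.04 = 0.4275 m/s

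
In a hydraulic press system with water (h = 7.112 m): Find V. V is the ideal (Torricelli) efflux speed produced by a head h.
Formula: V = \sqrt{2 g h}
V = √(2·9.81·7.112) = 11.81 m/s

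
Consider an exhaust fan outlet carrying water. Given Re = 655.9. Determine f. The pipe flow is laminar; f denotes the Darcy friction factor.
Formula: f = \frac{64}{Re}
f = 64/655.9 = 0.09758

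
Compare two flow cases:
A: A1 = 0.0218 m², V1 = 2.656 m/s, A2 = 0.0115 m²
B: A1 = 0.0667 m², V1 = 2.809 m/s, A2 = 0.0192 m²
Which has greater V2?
V2(A) = 5.035 m/s, V2(B) = 9.758 m/s. Answer: B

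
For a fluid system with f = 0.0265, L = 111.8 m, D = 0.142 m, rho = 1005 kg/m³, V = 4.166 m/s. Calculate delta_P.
Formula: \Delta P = f \frac{L}{D} \frac{\rho V^2}{2}
delta_P = 0.0265·(111.8/0.142)·0.5·1005·4.166²/1000 = 182 kPa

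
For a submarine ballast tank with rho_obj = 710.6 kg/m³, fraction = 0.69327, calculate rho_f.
Formula: f_{sub} = \frac{\rho_{obj}}{\rho_f}
Substituting knowns: 0.69327 = 710.6/rho_f
Solving for rho_f: rho_f = 710.6/0.69327 = 1025 kg/m³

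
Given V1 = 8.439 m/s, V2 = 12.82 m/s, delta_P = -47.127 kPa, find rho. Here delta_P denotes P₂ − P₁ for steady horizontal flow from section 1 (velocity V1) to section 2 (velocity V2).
Formula: \Delta P = \frac{1}{2} \rho (V_1^2 - V_2^2)
Substituting knowns: -47.127 = 0.5·rho·(8.439² − 12.82²)/1000
Solving for rho: rho = 2·(-47.127·1000)/(8.439² − 12.82²) = 1012 kg/m³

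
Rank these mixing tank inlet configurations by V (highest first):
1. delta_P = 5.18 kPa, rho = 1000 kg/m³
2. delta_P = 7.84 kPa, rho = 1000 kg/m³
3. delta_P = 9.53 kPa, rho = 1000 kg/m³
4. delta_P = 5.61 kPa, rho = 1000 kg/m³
Case 1: V = 3.219 m/s
Case 2: V = 3.96 m/s
Case 3: V = 4.366 m/s
Case 4: V = 3.35 m/s
Ranking (highest first): 3, 2, 4, 1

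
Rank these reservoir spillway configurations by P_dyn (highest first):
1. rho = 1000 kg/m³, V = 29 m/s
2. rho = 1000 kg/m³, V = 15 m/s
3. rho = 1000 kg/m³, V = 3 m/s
Case 1: P_dyn = 420.5 kPa
Case 2: P_dyn = 112.5 kPa
Case 3: P_dyn = 4.5 kPa
Ranking (highest first): 1, 2, 3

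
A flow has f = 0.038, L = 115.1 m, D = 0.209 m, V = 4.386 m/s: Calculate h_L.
Formula: h_L = f \frac{L}{D} \frac{V^2}{2g}
h_L = 0.038·(115.1/0.209)·4.386²/(2·9.81) = 20.52 m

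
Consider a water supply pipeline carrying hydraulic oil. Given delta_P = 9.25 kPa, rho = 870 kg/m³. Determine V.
Formula: V = \sqrt{\frac{2 \Delta P}{\rho}}
V = √(2·(9.25·1000)/870) = 4.611 m/s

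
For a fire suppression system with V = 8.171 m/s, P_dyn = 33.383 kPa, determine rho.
Formula: P_{dyn} = \frac{1}{2} \rho V^2
Substituting knowns: 33.383 = 0.5·rho·8.171²/1000
Solving for rho: rho = 2·(33.383·1000)/8.171² = 1000 kg/m³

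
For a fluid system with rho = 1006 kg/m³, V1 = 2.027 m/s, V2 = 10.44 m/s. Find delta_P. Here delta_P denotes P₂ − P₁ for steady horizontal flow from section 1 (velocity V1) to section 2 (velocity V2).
Formula: \Delta P = \frac{1}{2} \rho (V_1^2 - V_2^2)
delta_P = 0.5·1006·(2.027² − 10.44²)/1000 = -52.76 kPa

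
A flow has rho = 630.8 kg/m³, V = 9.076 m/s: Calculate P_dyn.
Formula: P_{dyn} = \frac{1}{2} \rho V^2
P_dyn = 0.5·630.8·9.076²/1000 = 25.98 kPa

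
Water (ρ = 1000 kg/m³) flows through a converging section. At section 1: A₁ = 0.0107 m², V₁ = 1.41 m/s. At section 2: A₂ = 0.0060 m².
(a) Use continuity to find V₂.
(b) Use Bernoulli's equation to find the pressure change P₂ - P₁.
(a) Continuity: A₁V₁=A₂V₂ -> V₂=A₁V₁/A₂=0.0107*1.41/0.0060=2.51 m/s
(b) Bernoulli: P₂-P₁=0.5*rho*(V₁^2-V₂^2)/1000=0.5*1000*(1.41^2-2.51^2)/1000=-2.156 kPa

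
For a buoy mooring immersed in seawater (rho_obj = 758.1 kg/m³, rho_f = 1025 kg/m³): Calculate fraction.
Formula: f_{sub} = \frac{\rho_{obj}}{\rho_f}
fraction = 758.1/1025 = 0.7396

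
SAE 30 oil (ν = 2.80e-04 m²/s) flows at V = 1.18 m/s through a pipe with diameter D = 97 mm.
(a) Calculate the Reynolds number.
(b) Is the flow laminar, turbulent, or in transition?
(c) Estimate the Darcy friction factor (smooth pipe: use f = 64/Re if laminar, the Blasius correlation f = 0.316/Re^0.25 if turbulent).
(a) Re = V·D/ν = 1.18·0.097/2.80e-04 = 408.79
(b) Flow regime: laminar (Re < 2300)
(c) Friction factor: f = 64/Re = 64/408.79 = 0.1566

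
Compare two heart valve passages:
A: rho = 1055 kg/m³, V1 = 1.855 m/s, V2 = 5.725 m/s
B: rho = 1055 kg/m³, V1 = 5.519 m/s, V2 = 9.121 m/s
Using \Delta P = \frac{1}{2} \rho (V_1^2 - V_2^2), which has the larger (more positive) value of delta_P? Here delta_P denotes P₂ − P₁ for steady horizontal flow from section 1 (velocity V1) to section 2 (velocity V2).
delta_P(A) = -15.47 kPa, delta_P(B) = -27.82 kPa. Answer: A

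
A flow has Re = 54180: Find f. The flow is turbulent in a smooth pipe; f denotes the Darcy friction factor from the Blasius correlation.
Formula: f = \frac{0.316}{Re^{0.25}}
f = 0.316/54180^0.25 = 0.02071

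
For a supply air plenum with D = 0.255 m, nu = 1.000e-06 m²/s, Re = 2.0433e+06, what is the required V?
Formula: Re = \frac{V D}{\nu}
Substituting knowns: 2.0433e+06 = V·0.255/1.000e-06
Solving for V: V = 2.0433e+06·1.000e-06/0.255 = 8.013 m/s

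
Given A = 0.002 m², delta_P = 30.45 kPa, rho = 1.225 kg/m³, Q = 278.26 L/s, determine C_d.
Formula: Q = C_d A \sqrt{\frac{2 \Delta P}{\rho}}
Substituting knowns: 278.26 = C_d·0.002·√(2·(30.45·1000)/1.225)·1000
Solving for C_d: C_d = (278.26/1000)/(0.002·√(2·(30.45·1000)/1.225)) = 0.624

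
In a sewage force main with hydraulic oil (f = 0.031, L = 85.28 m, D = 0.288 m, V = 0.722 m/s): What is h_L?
Formula: h_L = f \frac{L}{D} \frac{V^2}{2g}
h_L = 0.031·(85.28/0.288)·0.722²/(2·9.81) = 0.2439 m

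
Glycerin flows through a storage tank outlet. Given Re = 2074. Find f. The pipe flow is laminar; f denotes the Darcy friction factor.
Formula: f = \frac{64}{Re}
f = 64/2074 = 0.03086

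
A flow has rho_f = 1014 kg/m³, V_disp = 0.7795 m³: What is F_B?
Formula: F_B = \rho_f g V_{disp}
F_B = 1014·9.81·0.7795 = 7754 N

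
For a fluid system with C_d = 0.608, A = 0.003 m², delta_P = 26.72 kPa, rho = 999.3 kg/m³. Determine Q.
Formula: Q = C_d A \sqrt{\frac{2 \Delta P}{\rho}}
Q = 0.608·0.003·√(2·(26.72·1000)/999.3)·1000 = 13.34 L/s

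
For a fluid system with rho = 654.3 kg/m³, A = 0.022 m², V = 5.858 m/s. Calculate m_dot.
Formula: \dot{m} = \rho A V
m_dot = 654.3·0.022·5.858 = 84.32 kg/s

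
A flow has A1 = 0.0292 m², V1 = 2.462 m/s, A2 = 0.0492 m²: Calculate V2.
Formula: V_2 = \frac{A_1 V_1}{A_2}
V2 = 0.0292·2.462/0.0492 = 1.461 m/s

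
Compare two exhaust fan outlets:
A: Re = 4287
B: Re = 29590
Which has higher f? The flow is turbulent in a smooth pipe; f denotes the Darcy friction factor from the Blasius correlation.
f(A) = 0.03905, f(B) = 0.02409. Answer: A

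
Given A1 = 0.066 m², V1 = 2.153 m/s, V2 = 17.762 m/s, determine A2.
Formula: V_2 = \frac{A_1 V_1}{A_2}
Substituting knowns: 17.762 = 0.066·2.153/A2
Solving for A2: A2 = 0.066·2.153/17.762 = 0.008 m²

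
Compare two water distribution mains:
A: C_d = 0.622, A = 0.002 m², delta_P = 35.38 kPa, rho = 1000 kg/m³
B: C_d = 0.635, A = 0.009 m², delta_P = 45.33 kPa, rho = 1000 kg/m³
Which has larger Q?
Q(A) = 10.46 L/s, Q(B) = 54.42 L/s. Answer: B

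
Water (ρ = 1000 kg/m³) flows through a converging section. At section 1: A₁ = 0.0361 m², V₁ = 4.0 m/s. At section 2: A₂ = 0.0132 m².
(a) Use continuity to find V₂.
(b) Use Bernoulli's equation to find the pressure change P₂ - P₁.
(a) Continuity: A₁V₁=A₂V₂ -> V₂=A₁V₁/A₂=0.0361*4.0/0.0132=10.94 m/s
(b) Bernoulli: P₂-P₁=0.5*rho*(V₁^2-V₂^2)/1000=0.5*1000*(4.0^2-10.94^2)/1000=-51.84 kPa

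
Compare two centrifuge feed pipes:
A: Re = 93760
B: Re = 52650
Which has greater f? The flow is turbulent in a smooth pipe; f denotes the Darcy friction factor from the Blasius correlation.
f(A) = 0.01806, f(B) = 0.02086. Answer: B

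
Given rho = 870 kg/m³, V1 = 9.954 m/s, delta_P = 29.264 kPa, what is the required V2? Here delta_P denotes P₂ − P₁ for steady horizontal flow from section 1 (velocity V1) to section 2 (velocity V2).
Formula: \Delta P = \frac{1}{2} \rho (V_1^2 - V_2^2)
Substituting knowns: 29.264 = 0.5·870·(9.954² − V2²)/1000
Solving for V2: V2 = √(9.954² − 2·(29.264·1000)/870) = 5.64 m/s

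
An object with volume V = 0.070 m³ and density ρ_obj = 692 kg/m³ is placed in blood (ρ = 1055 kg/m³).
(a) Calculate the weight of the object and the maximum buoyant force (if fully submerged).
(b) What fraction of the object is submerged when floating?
(a) W=rho_obj*g*V=692*9.81*0.070=475.2 N; F_B(max)=rho*g*V=1055*9.81*0.070=724.5 N
(b) Floating fraction=rho_obj/rho=692/1055=0.656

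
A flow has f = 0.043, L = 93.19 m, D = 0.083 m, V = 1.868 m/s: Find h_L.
Formula: h_L = f \frac{L}{D} \frac{V^2}{2g}
h_L = 0.043·(93.19/0.083)·1.868²/(2·9.81) = 8.586 m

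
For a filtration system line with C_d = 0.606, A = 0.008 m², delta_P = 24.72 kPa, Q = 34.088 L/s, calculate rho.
Formula: Q = C_d A \sqrt{\frac{2 \Delta P}{\rho}}
Substituting knowns: 34.088 = 0.606·0.008·√(2·(24.72·1000)/rho)·1000
Solving for rho: rho = 2·(24.72·1000)/((34.088/1000)/(0.606·0.008))² = 1000 kg/m³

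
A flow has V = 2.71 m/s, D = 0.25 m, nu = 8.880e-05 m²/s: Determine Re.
Formula: Re = \frac{V D}{\nu}
Re = 2.71·0.25/8.880e-05 = 7630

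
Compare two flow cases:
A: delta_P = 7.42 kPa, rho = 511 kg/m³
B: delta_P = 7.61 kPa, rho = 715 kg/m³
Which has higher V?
V(A) = 5.389 m/s, V(B) = 4.614 m/s. Answer: A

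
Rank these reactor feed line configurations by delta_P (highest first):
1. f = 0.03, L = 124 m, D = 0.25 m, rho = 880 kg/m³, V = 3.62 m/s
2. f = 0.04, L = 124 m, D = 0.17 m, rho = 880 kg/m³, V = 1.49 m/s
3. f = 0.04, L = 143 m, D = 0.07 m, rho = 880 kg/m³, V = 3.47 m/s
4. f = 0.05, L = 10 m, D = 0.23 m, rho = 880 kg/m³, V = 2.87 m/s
Case 1: delta_P = 85.8 kPa
Case 2: delta_P = 28.5 kPa
Case 3: delta_P = 432.9 kPa
Case 4: delta_P = 7.879 kPa
Ranking (highest first): 3, 1, 2, 4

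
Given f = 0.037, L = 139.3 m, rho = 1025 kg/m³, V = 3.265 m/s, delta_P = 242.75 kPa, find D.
Formula: \Delta P = f \frac{L}{D} \frac{\rho V^2}{2}
Substituting knowns: 242.75 = 0.037·(139.3/D)·0.5·1025·3.265²/1000
Solving for D: D = 0.037·139.3·0.5·1025·3.265²/(242.75·1000) = 0.116 m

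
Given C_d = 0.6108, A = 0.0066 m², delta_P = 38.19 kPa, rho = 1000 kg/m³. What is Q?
Formula: Q = C_d A \sqrt{\frac{2 \Delta P}{\rho}}
Q = 0.6108·0.0066·√(2·(38.19·1000)/1000)·1000 = 35.23 L/s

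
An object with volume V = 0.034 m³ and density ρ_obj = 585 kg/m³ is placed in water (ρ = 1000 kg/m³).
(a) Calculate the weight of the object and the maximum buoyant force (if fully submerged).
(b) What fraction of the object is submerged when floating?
(a) W=rho_obj*g*V=585*9.81*0.034=195.1 N; F_B(max)=rho*g*V=1000*9.81*0.034=333.5 N
(b) Floating fraction=rho_obj/rho=585/1000=0.585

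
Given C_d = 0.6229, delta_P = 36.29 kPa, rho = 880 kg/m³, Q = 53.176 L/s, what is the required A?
Formula: Q = C_d A \sqrt{\frac{2 \Delta P}{\rho}}
Substituting knowns: 53.176 = 0.6229·A·√(2·(36.29·1000)/880)·1000
Solving for A: A = (53.176/1000)/(0.6229·√(2·(36.29·1000)/880)) = 0.0094 m²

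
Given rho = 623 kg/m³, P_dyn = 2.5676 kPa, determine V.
Formula: P_{dyn} = \frac{1}{2} \rho V^2
Substituting knowns: 2.5676 = 0.5·623·V²/1000
Solving for V: V = √(2·(2.5676·1000)/623) = 2.871 m/s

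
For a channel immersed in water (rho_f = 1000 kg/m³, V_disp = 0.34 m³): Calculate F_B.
Formula: F_B = \rho_f g V_{disp}
F_B = 1000·9.81·0.34 = 3335 N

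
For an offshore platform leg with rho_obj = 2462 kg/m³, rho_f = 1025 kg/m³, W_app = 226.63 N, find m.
Formula: W_{app} = mg\left(1 - \frac{\rho_f}{\rho_{obj}}\right)
Substituting knowns: 226.63 = m·9.81·(1 − 1025/2462)
Solving for m: m = 226.63/(9.81·(1 − 1025/2462)) = 39.58 kg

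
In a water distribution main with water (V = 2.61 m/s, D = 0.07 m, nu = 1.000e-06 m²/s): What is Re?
Formula: Re = \frac{V D}{\nu}
Re = 2.61·0.07/1.000e-06 = 182700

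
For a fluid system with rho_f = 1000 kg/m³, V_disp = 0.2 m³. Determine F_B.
Formula: F_B = \rho_f g V_{disp}
F_B = 1000·9.81·0.2 = 1962 N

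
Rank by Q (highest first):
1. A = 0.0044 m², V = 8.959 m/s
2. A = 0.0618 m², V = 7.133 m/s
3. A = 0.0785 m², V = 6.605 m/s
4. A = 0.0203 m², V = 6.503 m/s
Case 1: Q = 39.42 L/s
Case 2: Q = 440.8 L/s
Case 3: Q = 518.5 L/s
Case 4: Q = 132 L/s
Ranking (highest first): 3, 2, 4, 1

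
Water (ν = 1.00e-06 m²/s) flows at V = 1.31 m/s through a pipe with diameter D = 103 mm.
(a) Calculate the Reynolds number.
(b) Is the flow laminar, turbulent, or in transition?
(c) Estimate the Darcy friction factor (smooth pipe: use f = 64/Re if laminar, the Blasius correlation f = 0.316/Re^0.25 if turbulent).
(a) Re = V·D/ν = 1.31·0.103/1.00e-06 = 134930
(b) Flow regime: turbulent (Re > 4000)
(c) Friction factor: f = 0.316/Re^0.25 = 0.316/134930^0.25 = 0.01649 (Blasius is strictly valid for Re ≲ 1e5; used here as the smooth-pipe estimate the problem specifies)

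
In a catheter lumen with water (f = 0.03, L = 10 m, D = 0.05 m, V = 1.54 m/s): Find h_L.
Formula: h_L = f \frac{L}{D} \frac{V^2}{2g}
h_L = 0.03·(10/0.05)·1.54²/(2·9.81) = 0.7253 m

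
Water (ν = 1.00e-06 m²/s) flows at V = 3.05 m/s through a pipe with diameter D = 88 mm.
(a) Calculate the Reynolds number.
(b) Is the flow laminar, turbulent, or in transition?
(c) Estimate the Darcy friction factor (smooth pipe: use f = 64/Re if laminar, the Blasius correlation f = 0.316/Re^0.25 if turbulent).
(a) Re = V·D/ν = 3.05·0.088/1.00e-06 = 268400
(b) Flow regime: turbulent (Re > 4000)
(c) Friction factor: f = 0.316/Re^0.25 = 0.316/268400^0.25 = 0.01388 (Blasius is strictly valid for Re ≲ 1e5; used here as the smooth-pipe estimate the problem specifies)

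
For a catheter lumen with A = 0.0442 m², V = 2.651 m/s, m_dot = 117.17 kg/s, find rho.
Formula: \dot{m} = \rho A V
Substituting knowns: 117.17 = rho·0.0442·2.651
Solving for rho: rho = 117.17/(0.0442·2.651) = 1000 kg/m³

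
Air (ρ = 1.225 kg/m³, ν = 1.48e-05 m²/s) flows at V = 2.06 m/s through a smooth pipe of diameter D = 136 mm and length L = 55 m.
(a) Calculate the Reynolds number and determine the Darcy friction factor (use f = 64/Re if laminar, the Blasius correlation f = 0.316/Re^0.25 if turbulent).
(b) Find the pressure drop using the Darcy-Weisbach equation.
(a) Re = V·D/ν = 2.06·0.136/1.48e-05 = 18930 → turbulent (Re > 4000); f = 0.316/Re^0.25 = 0.316/18930^0.25 = 0.02694
(b) Darcy-Weisbach: ΔP = f·(L/D)·½ρV²/1000 = 0.02694·(55/0.136)·½·1.225·2.06²/1000 = 0.02832 kPa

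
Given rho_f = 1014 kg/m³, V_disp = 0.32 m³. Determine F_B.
Formula: F_B = \rho_f g V_{disp}
F_B = 1014·9.81·0.32 = 3183 N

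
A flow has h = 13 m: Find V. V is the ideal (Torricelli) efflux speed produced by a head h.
Formula: V = \sqrt{2 g h}
V = √(2·9.81·13) = 15.97 m/s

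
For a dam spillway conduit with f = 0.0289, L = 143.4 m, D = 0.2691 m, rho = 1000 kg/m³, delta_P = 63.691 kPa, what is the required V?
Formula: \Delta P = f \frac{L}{D} \frac{\rho V^2}{2}
Substituting knowns: 63.691 = 0.0289·(143.4/0.2691)·0.5·1000·V²/1000
Solving for V: V = √((63.691·1000)/(0.0289·(143.4/0.2691)·0.5·1000)) = 2.876 m/s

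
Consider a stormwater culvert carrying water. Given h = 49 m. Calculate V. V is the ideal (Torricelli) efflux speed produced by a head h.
Formula: V = \sqrt{2 g h}
V = √(2·9.81·49) = 31.01 m/s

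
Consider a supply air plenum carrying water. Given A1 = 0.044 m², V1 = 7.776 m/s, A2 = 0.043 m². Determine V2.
Formula: V_2 = \frac{A_1 V_1}{A_2}
V2 = 0.044·7.776/0.043 = 7.957 m/s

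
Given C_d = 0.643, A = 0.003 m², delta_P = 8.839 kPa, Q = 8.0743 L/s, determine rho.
Formula: Q = C_d A \sqrt{\frac{2 \Delta P}{\rho}}
Substituting knowns: 8.0743 = 0.643·0.003·√(2·(8.839·1000)/rho)·1000
Solving for rho: rho = 2·(8.839·1000)/((8.0743/1000)/(0.643·0.003))² = 1009 kg/m³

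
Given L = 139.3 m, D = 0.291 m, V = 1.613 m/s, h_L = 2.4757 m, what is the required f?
Formula: h_L = f \frac{L}{D} \frac{V^2}{2g}
Substituting knowns: 2.4757 = f·(139.3/0.291)·1.613²/(2·9.81)
Solving for f: f = 2.4757·2·9.81/((139.3/0.291)·1.613²) = 0.039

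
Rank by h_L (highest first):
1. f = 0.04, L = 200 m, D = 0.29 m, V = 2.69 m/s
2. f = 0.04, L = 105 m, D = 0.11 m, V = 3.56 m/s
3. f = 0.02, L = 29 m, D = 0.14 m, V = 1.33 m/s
Case 1: h_L = 10.17 m
Case 2: h_L = 24.66 m
Case 3: h_L = 0.3735 m
Ranking (highest first): 2, 1, 3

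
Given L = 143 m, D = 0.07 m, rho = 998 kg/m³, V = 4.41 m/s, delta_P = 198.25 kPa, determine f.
Formula: \Delta P = f \frac{L}{D} \frac{\rho V^2}{2}
Substituting knowns: 198.25 = f·(143/0.07)·0.5·998·4.41²/1000
Solving for f: f = (198.25·1000)/((143/0.07)·0.5·998·4.41²) = 0.01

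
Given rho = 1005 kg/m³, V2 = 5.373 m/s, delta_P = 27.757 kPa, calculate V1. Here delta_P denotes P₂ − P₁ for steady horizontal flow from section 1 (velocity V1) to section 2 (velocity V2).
Formula: \Delta P = \frac{1}{2} \rho (V_1^2 - V_2^2)
Substituting knowns: 27.757 = 0.5·1005·(V1² − 5.373²)/1000
Solving for V1: V1 = √(5.373² + 2·(27.757·1000)/1005) = 9.171 m/s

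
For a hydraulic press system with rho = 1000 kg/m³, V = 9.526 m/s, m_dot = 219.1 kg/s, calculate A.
Formula: \dot{m} = \rho A V
Substituting knowns: 219.1 = 1000·A·9.526
Solving for A: A = 219.1/(1000·9.526) = 0.023 m²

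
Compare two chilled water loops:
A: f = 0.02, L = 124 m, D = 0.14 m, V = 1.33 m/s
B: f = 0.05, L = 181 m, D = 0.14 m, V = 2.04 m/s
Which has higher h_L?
h_L(A) = 1.597 m, h_L(B) = 13.71 m. Answer: B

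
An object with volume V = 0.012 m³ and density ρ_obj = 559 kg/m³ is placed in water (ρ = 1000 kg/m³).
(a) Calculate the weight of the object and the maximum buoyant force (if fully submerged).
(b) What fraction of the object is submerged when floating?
(a) W=rho_obj*g*V=559*9.81*0.012=65.8 N; F_B(max)=rho*g*V=1000*9.81*0.012=117.7 N
(b) Floating fraction=rho_obj/rho=559/1000=0.559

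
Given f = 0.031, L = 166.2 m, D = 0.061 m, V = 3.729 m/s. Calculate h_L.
Formula: h_L = f \frac{L}{D} \frac{V^2}{2g}
h_L = 0.031·(166.2/0.061)·3.729²/(2·9.81) = 59.86 m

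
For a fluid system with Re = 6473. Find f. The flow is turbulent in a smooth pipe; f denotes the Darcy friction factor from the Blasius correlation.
Formula: f = \frac{0.316}{Re^{0.25}}
f = 0.316/6473^0.25 = 0.03523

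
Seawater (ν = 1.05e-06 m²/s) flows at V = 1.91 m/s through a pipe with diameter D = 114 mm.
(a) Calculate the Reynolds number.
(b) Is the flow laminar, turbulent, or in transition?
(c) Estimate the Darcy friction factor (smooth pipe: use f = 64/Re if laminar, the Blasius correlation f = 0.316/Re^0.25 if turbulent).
(a) Re = V·D/ν = 1.91·0.114/1.05e-06 = 207370
(b) Flow regime: turbulent (Re > 4000)
(c) Friction factor: f = 0.316/Re^0.25 = 0.316/207370^0.25 = 0.01481 (Blasius is strictly valid for Re ≲ 1e5; used here as the smooth-pipe estimate the problem specifies)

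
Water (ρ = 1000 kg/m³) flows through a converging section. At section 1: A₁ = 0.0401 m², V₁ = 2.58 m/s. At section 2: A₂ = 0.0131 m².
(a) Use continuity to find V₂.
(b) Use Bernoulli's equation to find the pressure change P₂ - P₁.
(a) Continuity: A₁V₁=A₂V₂ -> V₂=A₁V₁/A₂=0.0401*2.58/0.0131=7.90 m/s
(b) Bernoulli: P₂-P₁=0.5*rho*(V₁^2-V₂^2)/1000=0.5*1000*(2.58^2-7.90^2)/1000=-27.88 kPa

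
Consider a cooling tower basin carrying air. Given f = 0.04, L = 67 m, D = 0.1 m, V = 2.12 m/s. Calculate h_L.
Formula: h_L = f \frac{L}{D} \frac{V^2}{2g}
h_L = 0.04·(67/0.1)·2.12²/(2·9.81) = 6.139 m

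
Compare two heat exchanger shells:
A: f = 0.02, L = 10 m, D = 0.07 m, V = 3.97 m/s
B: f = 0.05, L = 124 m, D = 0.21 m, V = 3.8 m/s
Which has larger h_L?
h_L(A) = 2.295 m, h_L(B) = 21.73 m. Answer: B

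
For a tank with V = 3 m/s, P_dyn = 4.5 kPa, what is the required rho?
Formula: P_{dyn} = \frac{1}{2} \rho V^2
Substituting knowns: 4.5 = 0.5·rho·3²/1000
Solving for rho: rho = 2·(4.5·1000)/3² = 1000 kg/m³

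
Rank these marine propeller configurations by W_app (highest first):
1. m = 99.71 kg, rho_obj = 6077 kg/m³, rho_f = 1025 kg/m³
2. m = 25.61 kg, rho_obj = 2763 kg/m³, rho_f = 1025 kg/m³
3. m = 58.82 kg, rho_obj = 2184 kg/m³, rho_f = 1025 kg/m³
Case 1: W_app = 813.2 N
Case 2: W_app = 158 N
Case 3: W_app = 306.2 N
Ranking (highest first): 1, 3, 2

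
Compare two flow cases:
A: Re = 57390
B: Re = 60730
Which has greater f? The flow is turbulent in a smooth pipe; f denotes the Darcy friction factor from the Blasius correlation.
f(A) = 0.02042, f(B) = 0.02013. Answer: A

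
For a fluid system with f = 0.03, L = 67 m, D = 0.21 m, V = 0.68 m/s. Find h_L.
Formula: h_L = f \frac{L}{D} \frac{V^2}{2g}
h_L = 0.03·(67/0.21)·0.68²/(2·9.81) = 0.2256 m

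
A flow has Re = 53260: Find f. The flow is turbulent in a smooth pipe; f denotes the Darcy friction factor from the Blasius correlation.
Formula: f = \frac{0.316}{Re^{0.25}}
f = 0.316/53260^0.25 = 0.0208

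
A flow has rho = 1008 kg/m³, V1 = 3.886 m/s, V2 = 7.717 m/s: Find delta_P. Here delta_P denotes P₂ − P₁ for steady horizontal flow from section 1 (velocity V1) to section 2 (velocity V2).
Formula: \Delta P = \frac{1}{2} \rho (V_1^2 - V_2^2)
delta_P = 0.5·1008·(3.886² − 7.717²)/1000 = -22.4 kPa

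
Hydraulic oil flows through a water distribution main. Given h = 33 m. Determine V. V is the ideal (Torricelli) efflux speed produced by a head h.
Formula: V = \sqrt{2 g h}
V = √(2·9.81·33) = 25.45 m/s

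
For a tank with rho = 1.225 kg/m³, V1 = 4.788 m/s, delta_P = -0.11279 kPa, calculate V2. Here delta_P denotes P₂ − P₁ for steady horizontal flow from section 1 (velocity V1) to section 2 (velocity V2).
Formula: \Delta P = \frac{1}{2} \rho (V_1^2 - V_2^2)
Substituting knowns: -0.11279 = 0.5·1.225·(4.788² − V2²)/1000
Solving for V2: V2 = √(4.788² − 2·(-0.11279·1000)/1.225) = 14.39 m/s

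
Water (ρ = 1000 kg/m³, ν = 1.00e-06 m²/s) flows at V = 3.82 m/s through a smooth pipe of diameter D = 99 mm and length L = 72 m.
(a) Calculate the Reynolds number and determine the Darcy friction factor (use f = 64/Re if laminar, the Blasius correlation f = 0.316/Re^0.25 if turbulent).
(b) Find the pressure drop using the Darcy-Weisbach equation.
(a) Re = V·D/ν = 3.82·0.099/1.00e-06 = 378180 → turbulent (Re > 4000); f = 0.316/Re^0.25 = 0.316/378180^0.25 = 0.012743 (Blasius is strictly valid for Re ≲ 1e5; used here as the smooth-pipe estimate the problem specifies)
(b) Darcy-Weisbach: ΔP = f·(L/D)·½ρV²/1000 = 0.012743·(72/0.099)·½·1000·3.82²/1000 = 67.62 kPa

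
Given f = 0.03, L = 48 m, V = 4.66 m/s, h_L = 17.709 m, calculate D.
Formula: h_L = f \frac{L}{D} \frac{V^2}{2g}
Substituting knowns: 17.709 = 0.03·(48/D)·4.66²/(2·9.81)
Solving for D: D = 0.03·48·4.66²/(2·9.81·17.709) = 0.09 m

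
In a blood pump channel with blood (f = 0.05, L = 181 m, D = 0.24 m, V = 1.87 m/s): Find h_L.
Formula: h_L = f \frac{L}{D} \frac{V^2}{2g}
h_L = 0.05·(181/0.24)·1.87²/(2·9.81) = 6.721 m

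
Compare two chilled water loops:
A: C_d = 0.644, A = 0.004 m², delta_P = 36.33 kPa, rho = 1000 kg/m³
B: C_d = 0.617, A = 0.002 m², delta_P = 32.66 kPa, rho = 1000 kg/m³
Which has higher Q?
Q(A) = 21.96 L/s, Q(B) = 9.973 L/s. Answer: A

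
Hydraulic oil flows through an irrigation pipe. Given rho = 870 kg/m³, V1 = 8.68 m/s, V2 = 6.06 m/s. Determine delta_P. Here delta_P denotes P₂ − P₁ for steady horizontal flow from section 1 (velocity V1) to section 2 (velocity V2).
Formula: \Delta P = \frac{1}{2} \rho (V_1^2 - V_2^2)
delta_P = 0.5·870·(8.68² − 6.06²)/1000 = 16.8 kPa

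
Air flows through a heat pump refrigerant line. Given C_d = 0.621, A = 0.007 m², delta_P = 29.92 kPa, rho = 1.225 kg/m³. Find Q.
Formula: Q = C_d A \sqrt{\frac{2 \Delta P}{\rho}}
Q = 0.621·0.007·√(2·(29.92·1000)/1.225)·1000 = 960.8 L/s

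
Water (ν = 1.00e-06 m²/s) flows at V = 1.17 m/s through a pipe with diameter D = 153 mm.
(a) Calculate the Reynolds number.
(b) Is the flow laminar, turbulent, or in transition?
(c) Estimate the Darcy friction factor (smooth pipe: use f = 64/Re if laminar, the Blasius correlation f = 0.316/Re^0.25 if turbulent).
(a) Re = V·D/ν = 1.17·0.153/1.00e-06 = 179010
(b) Flow regime: turbulent (Re > 4000)
(c) Friction factor: f = 0.316/Re^0.25 = 0.316/179010^0.25 = 0.01536 (Blasius is strictly valid for Re ≲ 1e5; used here as the smooth-pipe estimate the problem specifies)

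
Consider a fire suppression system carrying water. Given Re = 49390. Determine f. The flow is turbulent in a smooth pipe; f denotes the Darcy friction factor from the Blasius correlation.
Formula: f = \frac{0.316}{Re^{0.25}}
f = 0.316/49390^0.25 = 0.0212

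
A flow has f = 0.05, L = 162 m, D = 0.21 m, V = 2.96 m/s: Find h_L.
Formula: h_L = f \frac{L}{D} \frac{V^2}{2g}
h_L = 0.05·(162/0.21)·2.96²/(2·9.81) = 17.22 m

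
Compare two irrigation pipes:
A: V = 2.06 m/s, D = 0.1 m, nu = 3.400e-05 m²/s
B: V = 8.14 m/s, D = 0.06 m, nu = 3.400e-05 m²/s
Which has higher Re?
Re(A) = 6059, Re(B) = 14365. Answer: B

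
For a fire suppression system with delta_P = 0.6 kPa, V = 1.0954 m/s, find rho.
Formula: V = \sqrt{\frac{2 \Delta P}{\rho}}
Substituting knowns: 1.0954 = √(2·(0.6·1000)/rho)
Solving for rho: rho = 2·(0.6·1000)/1.0954² = 1000 kg/m³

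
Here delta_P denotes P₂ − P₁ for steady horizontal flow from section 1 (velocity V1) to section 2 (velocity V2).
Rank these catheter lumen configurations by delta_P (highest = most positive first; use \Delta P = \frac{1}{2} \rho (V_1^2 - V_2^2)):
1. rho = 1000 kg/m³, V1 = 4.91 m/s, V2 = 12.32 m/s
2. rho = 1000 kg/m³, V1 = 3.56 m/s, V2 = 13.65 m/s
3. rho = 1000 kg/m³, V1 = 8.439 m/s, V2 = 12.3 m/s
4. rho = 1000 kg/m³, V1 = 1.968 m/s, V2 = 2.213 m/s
Case 1: delta_P = -63.84 kPa
Case 2: delta_P = -86.82 kPa
Case 3: delta_P = -40.04 kPa
Case 4: delta_P = -0.5122 kPa
Ranking (highest first): 4, 3, 1, 2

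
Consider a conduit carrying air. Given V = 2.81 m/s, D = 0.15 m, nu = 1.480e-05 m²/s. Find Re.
Formula: Re = \frac{V D}{\nu}
Re = 2.81·0.15/1.480e-05 = 28480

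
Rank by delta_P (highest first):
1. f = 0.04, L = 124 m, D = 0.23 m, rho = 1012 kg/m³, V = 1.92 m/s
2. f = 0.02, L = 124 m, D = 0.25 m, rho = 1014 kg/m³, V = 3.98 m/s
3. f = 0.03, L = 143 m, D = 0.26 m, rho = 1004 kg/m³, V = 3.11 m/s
Case 1: delta_P = 40.23 kPa
Case 2: delta_P = 79.67 kPa
Case 3: delta_P = 80.11 kPa
Ranking (highest first): 3, 2, 1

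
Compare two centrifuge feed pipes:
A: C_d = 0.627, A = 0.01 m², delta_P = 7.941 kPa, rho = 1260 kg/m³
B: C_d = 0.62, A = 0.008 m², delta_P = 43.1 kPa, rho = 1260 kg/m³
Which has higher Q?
Q(A) = 22.26 L/s, Q(B) = 41.03 L/s. Answer: B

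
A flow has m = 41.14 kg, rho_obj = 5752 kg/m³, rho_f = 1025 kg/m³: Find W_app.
Formula: W_{app} = mg\left(1 - \frac{\rho_f}{\rho_{obj}}\right)
W_app = 41.14·9.81·(1 − 1025/5752) = 331.7 N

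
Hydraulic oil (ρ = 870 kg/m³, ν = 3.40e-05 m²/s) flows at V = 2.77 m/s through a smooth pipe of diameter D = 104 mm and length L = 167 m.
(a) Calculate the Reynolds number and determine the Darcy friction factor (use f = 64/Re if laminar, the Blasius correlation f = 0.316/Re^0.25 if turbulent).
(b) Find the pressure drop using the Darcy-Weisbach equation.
(a) Re = V·D/ν = 2.77·0.104/3.40e-05 = 8472.9 → turbulent (Re > 4000); f = 0.316/Re^0.25 = 0.316/8472.9^0.25 = 0.032937
(b) Darcy-Weisbach: ΔP = f·(L/D)·½ρV²/1000 = 0.032937·(167/0.104)·½·870·2.77²/1000 = 176.5 kPa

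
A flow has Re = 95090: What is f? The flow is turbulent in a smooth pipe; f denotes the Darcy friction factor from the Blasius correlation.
Formula: f = \frac{0.316}{Re^{0.25}}
f = 0.316/95090^0.25 = 0.018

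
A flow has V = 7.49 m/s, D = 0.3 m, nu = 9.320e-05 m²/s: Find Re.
Formula: Re = \frac{V D}{\nu}
Re = 7.49·0.3/9.320e-05 = 24109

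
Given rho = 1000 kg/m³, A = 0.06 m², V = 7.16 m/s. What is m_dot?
Formula: \dot{m} = \rho A V
m_dot = 1000·0.06·7.16 = 429.6 kg/s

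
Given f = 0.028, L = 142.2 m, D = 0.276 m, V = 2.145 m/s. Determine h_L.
Formula: h_L = f \frac{L}{D} \frac{V^2}{2g}
h_L = 0.028·(142.2/0.276)·2.145²/(2·9.81) = 3.383 m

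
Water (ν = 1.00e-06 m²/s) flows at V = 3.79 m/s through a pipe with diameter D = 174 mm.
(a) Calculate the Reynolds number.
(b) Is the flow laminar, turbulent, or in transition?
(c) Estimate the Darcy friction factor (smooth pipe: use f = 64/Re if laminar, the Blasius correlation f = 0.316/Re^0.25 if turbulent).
(a) Re = V·D/ν = 3.79·0.174/1.00e-06 = 659460
(b) Flow regime: turbulent (Re > 4000)
(c) Friction factor: f = 0.316/Re^0.25 = 0.316/659460^0.25 = 0.01109 (Blasius is strictly valid for Re ≲ 1e5; used here as the smooth-pipe estimate the problem specifies)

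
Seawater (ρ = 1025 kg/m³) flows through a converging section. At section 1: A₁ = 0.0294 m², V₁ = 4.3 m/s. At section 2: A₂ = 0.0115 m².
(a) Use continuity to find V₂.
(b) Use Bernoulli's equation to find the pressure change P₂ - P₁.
(a) Continuity: A₁V₁=A₂V₂ -> V₂=A₁V₁/A₂=0.0294*4.3/0.0115=10.99 m/s
(b) Bernoulli: P₂-P₁=0.5*rho*(V₁^2-V₂^2)/1000=0.5*1025*(4.3^2-10.99^2)/1000=-52.42 kPa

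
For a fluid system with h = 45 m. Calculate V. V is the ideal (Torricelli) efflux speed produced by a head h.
Formula: V = \sqrt{2 g h}
V = √(2·9.81·45) = 29.71 m/s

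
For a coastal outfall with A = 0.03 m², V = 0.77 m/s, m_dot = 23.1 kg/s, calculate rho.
Formula: \dot{m} = \rho A V
Substituting knowns: 23.1 = rho·0.03·0.77
Solving for rho: rho = 23.1/(0.03·0.77) = 1000 kg/m³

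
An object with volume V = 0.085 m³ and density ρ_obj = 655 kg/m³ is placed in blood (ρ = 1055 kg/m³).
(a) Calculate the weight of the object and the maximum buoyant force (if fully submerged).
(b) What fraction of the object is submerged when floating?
(a) W=rho_obj*g*V=655*9.81*0.085=546.2 N; F_B(max)=rho*g*V=1055*9.81*0.085=879.7 N
(b) Floating fraction=rho_obj/rho=655/1055=0.621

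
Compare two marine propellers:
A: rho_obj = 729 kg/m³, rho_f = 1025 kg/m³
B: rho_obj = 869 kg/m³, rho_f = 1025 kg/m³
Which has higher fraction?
fraction(A) = 0.7112, fraction(B) = 0.8478. Answer: B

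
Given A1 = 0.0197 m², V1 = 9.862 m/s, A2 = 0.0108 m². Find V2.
Formula: V_2 = \frac{A_1 V_1}{A_2}
V2 = 0.0197·9.862/0.0108 = 17.99 m/s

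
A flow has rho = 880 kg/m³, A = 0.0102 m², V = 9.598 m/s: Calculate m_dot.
Formula: \dot{m} = \rho A V
m_dot = 880·0.0102·9.598 = 86.15 kg/s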